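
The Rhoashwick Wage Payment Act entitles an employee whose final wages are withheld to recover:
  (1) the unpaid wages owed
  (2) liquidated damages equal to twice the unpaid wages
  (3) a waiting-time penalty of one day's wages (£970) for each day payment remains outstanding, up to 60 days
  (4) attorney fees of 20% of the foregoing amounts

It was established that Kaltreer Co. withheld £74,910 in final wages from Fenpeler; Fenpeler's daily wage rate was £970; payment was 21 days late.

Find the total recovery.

£294,120

Doubled: 2 × £74,910 = £149,820
Penalty days: min(21, 60) = 21
Waiting-time penalty: 21 × £970 = £20,370
Subtotal: £74,910 + £149,820 + £20,370 = £245,100
Attorney fees: 20% of £245,100 = £49,020
Total award: £245,100 + £49,020 = £294,120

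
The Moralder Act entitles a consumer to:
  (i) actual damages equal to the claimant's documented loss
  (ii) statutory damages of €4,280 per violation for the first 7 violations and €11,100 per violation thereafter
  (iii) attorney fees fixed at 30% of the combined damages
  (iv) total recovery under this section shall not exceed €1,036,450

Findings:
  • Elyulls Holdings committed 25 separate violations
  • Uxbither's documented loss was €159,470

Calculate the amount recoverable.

First 7 violations: 7 × €4,280 = €29,960
Remaining violations: (25 − 7) × €11,100 = €199,800
Statutory damages: €29,960 + €199,800 = €229,760
Combined damages: €159,470 + €229,760 = €389,230
Attorney fees: 30% of €389,230 = €116,769
Total before cap: €389,230 + €116,769 = €505,999
Cap at €1,036,450: €505,999 is within the cap, no reduction.

Total recovery: €505,999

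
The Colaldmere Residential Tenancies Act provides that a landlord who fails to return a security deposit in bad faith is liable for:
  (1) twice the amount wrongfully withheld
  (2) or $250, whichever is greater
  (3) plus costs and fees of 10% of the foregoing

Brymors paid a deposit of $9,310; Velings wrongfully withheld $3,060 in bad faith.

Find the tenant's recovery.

$6,732

Doubled: 2 × $3,060 = $6,120
Minimum $250: $6,120 meets the minimum, no increase.
Costs and fees: 10% of $6,120 = $612
Total recovery: $6,120 + $612 = $6,732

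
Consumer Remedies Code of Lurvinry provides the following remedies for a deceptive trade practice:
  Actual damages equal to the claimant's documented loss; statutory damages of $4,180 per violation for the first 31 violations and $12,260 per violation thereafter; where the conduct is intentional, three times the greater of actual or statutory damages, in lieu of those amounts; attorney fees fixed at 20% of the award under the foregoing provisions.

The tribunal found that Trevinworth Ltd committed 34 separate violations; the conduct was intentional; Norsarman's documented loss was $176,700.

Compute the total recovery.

Total recovery: $636,120

First 31 violations: 31 × $4,180 = $129,580
Remaining violations: (34 − 31) × $12,260 = $36,780
Statutory damages: $129,580 + $36,780 = $166,360
Greater of actual damages ($176,700) or statutory damages ($166,360): $176,700
Trebled: 3 × $176,700 = $530,100
Attorney fees: 20% of $530,100 = $106,020
Total recovery: $530,100 + $106,020 = $636,120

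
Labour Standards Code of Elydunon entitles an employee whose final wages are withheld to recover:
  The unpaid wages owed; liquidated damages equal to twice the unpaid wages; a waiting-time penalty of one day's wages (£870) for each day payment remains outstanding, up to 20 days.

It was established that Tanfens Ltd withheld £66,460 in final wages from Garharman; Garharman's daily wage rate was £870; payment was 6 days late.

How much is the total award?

Doubled: 2 × £66,460 = £132,920
Penalty days: min(6, 20) = 6
Waiting-time penalty: 6 × £870 = £5,220
Total award: £66,460 + £132,920 + £5,220 = £204,600

£204,600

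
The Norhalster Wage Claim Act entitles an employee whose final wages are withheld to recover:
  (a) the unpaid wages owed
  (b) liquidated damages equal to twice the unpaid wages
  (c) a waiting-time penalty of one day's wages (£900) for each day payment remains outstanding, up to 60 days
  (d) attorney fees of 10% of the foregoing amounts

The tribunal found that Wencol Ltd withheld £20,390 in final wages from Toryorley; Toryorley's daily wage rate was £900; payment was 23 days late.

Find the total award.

Doubled: 2 × £20,390 = £40,780
Penalty days: min(23, 60) = 23
Waiting-time penalty: 23 × £900 = £20,700
Subtotal: £20,390 + £40,780 + £20,700 = £81,870
Attorney fees: 10% of £81,870 = £8,187
Total award: £81,870 + £8,187 = £90,057

£90,057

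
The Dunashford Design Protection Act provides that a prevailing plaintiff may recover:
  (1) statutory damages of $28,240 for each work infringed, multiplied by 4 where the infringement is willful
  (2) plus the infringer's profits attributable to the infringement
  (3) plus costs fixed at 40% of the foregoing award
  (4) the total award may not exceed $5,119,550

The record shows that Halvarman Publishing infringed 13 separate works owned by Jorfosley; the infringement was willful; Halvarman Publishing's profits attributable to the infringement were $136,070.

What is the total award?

$2,246,370

Statutory damages: 13 × $28,240 = $367,120
Multiplied by 4: 4 × $367,120 = $1,468,480
Combined award: $1,468,480 + $136,070 = $1,604,550
Costs: 40% of $1,604,550 = $641,820
Award plus costs: $1,604,550 + $641,820 = $2,246,370
Cap at $5,119,550: $2,246,370 is within the cap, no reduction.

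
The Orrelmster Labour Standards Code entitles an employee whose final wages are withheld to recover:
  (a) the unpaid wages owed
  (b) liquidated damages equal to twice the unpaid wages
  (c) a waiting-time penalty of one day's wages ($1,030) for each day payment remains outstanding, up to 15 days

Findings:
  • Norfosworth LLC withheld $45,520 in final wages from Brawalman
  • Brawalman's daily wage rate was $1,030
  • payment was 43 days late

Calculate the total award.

$152,010

Doubled: 2 × $45,520 = $91,040
Penalty days: min(43, 15) = 15
Waiting-time penalty: 15 × $1,030 = $15,450
Total award: $45,520 + $91,040 + $15,450 = $152,010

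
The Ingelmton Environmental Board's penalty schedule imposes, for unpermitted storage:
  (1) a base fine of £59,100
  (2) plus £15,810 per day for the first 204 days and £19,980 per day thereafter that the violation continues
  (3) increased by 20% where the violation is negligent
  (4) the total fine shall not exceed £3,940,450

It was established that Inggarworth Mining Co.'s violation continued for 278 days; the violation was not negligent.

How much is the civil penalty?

First 204 days: 204 × £15,810 = £3,225,240
Remaining days: (278 − 204) × £19,980 = £1,478,520
Per-day component: £3,225,240 + £1,478,520 = £4,703,760
Base plus per-day: £59,100 + £4,703,760 = £4,762,860
The violation was not negligent: no 20% increase.
Cap at £3,940,450: £4,762,860 exceeds the cap → £3,940,450

£3,940,450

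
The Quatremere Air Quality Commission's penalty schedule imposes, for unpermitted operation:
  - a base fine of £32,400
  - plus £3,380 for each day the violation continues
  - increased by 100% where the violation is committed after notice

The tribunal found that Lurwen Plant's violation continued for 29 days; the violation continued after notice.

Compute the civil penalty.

£260,840

Per-day component: 29 × £3,380 = £98,020
Base plus per-day: £32,400 + £98,020 = £130,420
Enhancement: 100% of £130,420 = £130,420
Enhanced fine: £130,420 + £130,420 = £260,840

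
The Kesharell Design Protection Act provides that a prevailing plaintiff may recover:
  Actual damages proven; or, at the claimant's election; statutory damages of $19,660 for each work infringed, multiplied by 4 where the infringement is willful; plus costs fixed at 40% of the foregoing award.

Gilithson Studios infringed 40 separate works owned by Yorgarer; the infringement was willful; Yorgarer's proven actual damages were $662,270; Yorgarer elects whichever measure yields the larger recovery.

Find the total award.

Award: $4,403,840

Statutory damages: 40 × $19,660 = $786,400
Multiplied by 4: 4 × $786,400 = $3,145,600
Greater of actual damages ($662,270) or enhanced statutory damages ($3,145,600): $3,145,600
Costs: 40% of $3,145,600 = $1,258,240
Award plus costs: $3,145,600 + $1,258,240 = $4,403,840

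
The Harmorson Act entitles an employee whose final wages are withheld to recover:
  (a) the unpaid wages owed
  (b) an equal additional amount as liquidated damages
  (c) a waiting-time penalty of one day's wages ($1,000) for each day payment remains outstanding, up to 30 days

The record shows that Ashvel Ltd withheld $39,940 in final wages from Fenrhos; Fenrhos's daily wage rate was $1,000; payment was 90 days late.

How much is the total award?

Liquidated damages (equal amount): $39,940
Penalty days: min(90, 30) = 30
Waiting-time penalty: 30 × $1,000 = $30,000
Total award: $39,940 + $39,940 + $30,000 = $109,880

$109,880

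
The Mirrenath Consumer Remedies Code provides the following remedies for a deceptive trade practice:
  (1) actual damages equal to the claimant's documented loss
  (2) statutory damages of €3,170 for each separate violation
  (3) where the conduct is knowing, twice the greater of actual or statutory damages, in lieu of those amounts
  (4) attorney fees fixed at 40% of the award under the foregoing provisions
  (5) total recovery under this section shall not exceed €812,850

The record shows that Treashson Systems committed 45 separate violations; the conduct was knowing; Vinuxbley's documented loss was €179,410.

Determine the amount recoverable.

Statutory damages: 45 × €3,170 = €142,650
Greater of actual damages (€179,410) or statutory damages (€142,650): €179,410
Doubled: 2 × €179,410 = €358,820
Attorney fees: 40% of €358,820 = €143,528
Total before cap: €358,820 + €143,528 = €502,348
Cap at €812,850: €502,348 is within the cap, no reduction.

€502,348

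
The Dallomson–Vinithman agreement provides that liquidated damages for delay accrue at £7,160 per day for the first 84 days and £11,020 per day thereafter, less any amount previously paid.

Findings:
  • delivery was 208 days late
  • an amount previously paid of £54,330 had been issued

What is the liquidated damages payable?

First 84 days: 84 × £7,160 = £601,440
Remaining days: (208 − 84) × £11,020 = £1,366,480
Accrued per-day damages: £601,440 + £1,366,480 = £1,967,920
Less amount previously paid: £1,967,920 − £54,330 = £1,913,590

£1,913,590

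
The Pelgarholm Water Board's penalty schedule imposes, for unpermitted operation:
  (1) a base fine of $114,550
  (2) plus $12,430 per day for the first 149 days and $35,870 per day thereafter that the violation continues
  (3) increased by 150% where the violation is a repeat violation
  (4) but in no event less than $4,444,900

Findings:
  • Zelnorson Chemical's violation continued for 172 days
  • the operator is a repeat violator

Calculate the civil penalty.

First 149 days: 149 × $12,430 = $1,852,070
Remaining days: (172 − 149) × $35,870 = $825,010
Per-day component: $1,852,070 + $825,010 = $2,677,080
Base plus per-day: $114,550 + $2,677,080 = $2,791,630
Enhancement: 150% of $2,791,630 = $4,187,445
Enhanced fine: $2,791,630 + $4,187,445 = $6,979,075
Minimum $4,444,900: $6,979,075 meets the minimum, no increase.

$6,979,075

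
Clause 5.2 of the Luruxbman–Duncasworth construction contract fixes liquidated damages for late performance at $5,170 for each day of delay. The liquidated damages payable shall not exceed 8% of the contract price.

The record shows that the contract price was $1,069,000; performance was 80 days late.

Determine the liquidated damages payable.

Per-day damages: 80 × $5,170 = $413,600
Cap: 8% of $1,069,000 = $85,520
Cap at $85,520: $413,600 exceeds the cap → $85,520

$85,520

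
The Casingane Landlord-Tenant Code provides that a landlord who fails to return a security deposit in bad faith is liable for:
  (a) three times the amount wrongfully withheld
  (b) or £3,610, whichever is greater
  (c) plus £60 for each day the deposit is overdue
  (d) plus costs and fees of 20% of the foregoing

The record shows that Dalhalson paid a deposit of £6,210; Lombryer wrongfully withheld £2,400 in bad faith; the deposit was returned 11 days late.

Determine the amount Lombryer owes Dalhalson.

Trebled: 3 × £2,400 = £7,200
Minimum £3,610: £7,200 meets the minimum, no increase.
Late-return penalty: 11 × £60 = £660
Damages plus late penalty: £7,200 + £660 = £7,860
Costs and fees: 20% of £7,860 = £1,572
Total recovery: £7,860 + £1,572 = £9,432

£9,432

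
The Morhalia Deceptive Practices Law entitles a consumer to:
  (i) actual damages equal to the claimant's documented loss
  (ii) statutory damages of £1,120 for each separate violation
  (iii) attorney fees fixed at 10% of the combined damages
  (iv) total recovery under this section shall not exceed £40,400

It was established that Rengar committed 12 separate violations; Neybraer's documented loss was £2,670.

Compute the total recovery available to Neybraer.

Total recovery: £17,721

Statutory damages: 12 × £1,120 = £13,440
Combined damages: £2,670 + £13,440 = £16,110
Attorney fees: 10% of £16,110 = £1,611
Total before cap: £16,110 + £1,611 = £17,721
Cap at £40,400: £17,721 is within the cap, no reduction.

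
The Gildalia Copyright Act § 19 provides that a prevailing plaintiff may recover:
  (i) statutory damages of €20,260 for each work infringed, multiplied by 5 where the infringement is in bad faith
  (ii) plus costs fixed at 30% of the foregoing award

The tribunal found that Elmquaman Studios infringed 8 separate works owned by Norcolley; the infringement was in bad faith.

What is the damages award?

€1,053,520

Statutory damages: 8 × €20,260 = €162,080
Multiplied by 5: 5 × €162,080 = €810,400
Costs: 30% of €810,400 = €243,120
Award plus costs: €810,400 + €243,120 = €1,053,520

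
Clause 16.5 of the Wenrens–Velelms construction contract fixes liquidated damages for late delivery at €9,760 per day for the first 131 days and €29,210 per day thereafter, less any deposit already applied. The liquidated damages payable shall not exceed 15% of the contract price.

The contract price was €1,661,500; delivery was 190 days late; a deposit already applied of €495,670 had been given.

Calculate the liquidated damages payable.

First 131 days: 131 × €9,760 = €1,278,560
Remaining days: (190 − 131) × €29,210 = €1,723,390
Accrued per-day damages: €1,278,560 + €1,723,390 = €3,001,950
Less deposit already applied: €3,001,950 − €495,670 = €2,506,280
Cap: 15% of €1,661,500 = €249,225
Cap at €249,225: €2,506,280 exceeds the cap → €249,225

€249,225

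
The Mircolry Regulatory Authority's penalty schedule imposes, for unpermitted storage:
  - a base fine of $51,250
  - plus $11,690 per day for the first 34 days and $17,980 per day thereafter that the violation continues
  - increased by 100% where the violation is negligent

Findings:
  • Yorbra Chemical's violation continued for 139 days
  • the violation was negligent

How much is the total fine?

First 34 days: 34 × $11,690 = $397,460
Remaining days: (139 − 34) × $17,980 = $1,887,900
Per-day component: $397,460 + $1,887,900 = $2,285,360
Base plus per-day: $51,250 + $2,285,360 = $2,336,610
Enhancement: 100% of $2,336,610 = $2,336,610
Enhanced fine: $2,336,610 + $2,336,610 = $4,673,220

$4,673,220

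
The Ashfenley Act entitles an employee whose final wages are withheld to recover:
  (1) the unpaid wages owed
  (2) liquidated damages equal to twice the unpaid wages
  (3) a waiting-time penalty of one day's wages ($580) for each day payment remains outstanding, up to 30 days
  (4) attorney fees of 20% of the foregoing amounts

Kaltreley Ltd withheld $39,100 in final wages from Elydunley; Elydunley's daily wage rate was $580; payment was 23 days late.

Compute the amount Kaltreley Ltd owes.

$156,768

Doubled: 2 × $39,100 = $78,200
Penalty days: min(23, 30) = 23
Waiting-time penalty: 23 × $580 = $13,340
Subtotal: $39,100 + $78,200 + $13,340 = $130,640
Attorney fees: 20% of $130,640 = $26,128
Total award: $130,640 + $26,128 = $156,768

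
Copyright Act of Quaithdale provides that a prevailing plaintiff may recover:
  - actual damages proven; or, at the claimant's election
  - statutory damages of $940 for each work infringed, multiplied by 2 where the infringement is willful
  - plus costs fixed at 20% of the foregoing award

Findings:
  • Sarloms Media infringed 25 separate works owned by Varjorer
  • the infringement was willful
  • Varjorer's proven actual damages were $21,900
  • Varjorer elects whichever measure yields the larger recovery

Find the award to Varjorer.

$56,400

Statutory damages: 25 × $940 = $23,500
Doubled: 2 × $23,500 = $47,000
Greater of actual damages ($21,900) or enhanced statutory damages ($47,000): $47,000
Costs: 20% of $47,000 = $9,400
Award plus costs: $47,000 + $9,400 = $56,400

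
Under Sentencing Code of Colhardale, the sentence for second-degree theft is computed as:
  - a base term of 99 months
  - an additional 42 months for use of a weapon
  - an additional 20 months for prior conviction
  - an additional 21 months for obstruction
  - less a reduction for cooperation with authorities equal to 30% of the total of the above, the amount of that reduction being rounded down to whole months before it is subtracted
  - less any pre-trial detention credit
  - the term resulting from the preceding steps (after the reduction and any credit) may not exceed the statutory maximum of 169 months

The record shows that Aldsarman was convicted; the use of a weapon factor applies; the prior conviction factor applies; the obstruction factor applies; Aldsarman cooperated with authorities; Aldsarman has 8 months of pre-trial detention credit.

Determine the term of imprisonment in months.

120 months

Use of a weapon enhancement: +42 months
Prior conviction enhancement: +20 months
Obstruction enhancement: +21 months
Adjusted term: 99 months + 42 months + 20 months + 21 months = 182 months
Cooperation with authorities reduction: 30% of 182 months = 54 months (rounded down)
After reduction: 182 − 54 = 128 months
Less pre-trial detention credit: 128 months − 8 months = 120 months
Cap at 169 months: 120 months is within the cap, no reduction.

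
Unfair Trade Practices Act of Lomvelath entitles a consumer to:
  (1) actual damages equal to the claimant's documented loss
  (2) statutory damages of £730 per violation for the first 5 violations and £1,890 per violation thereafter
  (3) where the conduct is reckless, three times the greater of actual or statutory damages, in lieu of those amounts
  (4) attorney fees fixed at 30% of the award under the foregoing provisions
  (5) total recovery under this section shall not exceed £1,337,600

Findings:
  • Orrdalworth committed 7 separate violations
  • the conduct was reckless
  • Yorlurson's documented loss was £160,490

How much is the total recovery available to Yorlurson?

£625,911

First 5 violations: 5 × £730 = £3,650
Remaining violations: (7 − 5) × £1,890 = £3,780
Statutory damages: £3,650 + £3,780 = £7,430
Greater of actual damages (£160,490) or statutory damages (£7,430): £160,490
Trebled: 3 × £160,490 = £481,470
Attorney fees: 30% of £481,470 = £144,441
Total before cap: £481,470 + £144,441 = £625,911
Cap at £1,337,600: £625,911 is within the cap, no reduction.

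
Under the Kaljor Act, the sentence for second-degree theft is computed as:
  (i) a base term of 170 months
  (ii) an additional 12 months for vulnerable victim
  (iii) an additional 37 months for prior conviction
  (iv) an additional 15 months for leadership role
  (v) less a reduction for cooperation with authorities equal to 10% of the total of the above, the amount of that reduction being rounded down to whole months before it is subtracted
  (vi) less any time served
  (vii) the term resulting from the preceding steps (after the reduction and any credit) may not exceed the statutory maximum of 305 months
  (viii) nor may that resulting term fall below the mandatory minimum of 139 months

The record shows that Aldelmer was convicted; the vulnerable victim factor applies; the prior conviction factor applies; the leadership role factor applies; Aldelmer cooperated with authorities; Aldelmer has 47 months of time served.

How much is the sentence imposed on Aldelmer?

Vulnerable victim enhancement: +12 months
Prior conviction enhancement: +37 months
Leadership role enhancement: +15 months
Adjusted term: 170 months + 12 months + 37 months + 15 months = 234 months
Cooperation with authorities reduction: 10% of 234 months = 23 months (rounded down)
After reduction: 234 − 23 = 211 months
Less time served: 211 months − 47 months = 164 months
Cap at 305 months: 164 months is within the cap, no reduction.
Minimum 139 months: 164 months meets the minimum, no increase.

Sentence: 164 months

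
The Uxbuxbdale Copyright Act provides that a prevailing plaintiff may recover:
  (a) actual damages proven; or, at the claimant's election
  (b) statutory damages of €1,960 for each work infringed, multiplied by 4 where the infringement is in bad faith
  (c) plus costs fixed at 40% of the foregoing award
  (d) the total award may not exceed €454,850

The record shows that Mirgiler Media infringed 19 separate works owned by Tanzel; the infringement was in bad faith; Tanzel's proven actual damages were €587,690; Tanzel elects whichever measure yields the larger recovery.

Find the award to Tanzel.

€454,850

Statutory damages: 19 × €1,960 = €37,240
Multiplied by 4: 4 × €37,240 = €148,960
Greater of actual damages (€587,690) or enhanced statutory damages (€148,960): €587,690
Costs: 40% of €587,690 = €235,076
Award plus costs: €587,690 + €235,076 = €822,766
Cap at €454,850: €822,766 exceeds the cap → €454,850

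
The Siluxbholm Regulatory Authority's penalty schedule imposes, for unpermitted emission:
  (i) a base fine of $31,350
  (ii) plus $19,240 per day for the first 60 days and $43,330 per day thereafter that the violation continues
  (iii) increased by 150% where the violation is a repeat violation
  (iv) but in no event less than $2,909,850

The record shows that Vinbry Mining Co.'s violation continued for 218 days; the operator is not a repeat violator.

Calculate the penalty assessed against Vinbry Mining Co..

$8,031,890

First 60 days: 60 × $19,240 = $1,154,400
Remaining days: (218 − 60) × $43,330 = $6,846,140
Per-day component: $1,154,400 + $6,846,140 = $8,000,540
Base plus per-day: $31,350 + $8,000,540 = $8,031,890
The operator is not a repeat violator: no 150% increase.
Minimum $2,909,850: $8,031,890 meets the minimum, no increase.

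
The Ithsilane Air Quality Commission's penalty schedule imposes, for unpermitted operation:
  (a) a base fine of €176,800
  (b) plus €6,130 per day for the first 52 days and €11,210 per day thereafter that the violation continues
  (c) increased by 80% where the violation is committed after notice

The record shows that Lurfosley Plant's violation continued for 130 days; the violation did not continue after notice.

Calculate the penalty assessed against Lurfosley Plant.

First 52 days: 52 × €6,130 = €318,760
Remaining days: (130 − 52) × €11,210 = €874,380
Per-day component: €318,760 + €874,380 = €1,193,140
Base plus per-day: €176,800 + €1,193,140 = €1,369,940
The violation did not continue after notice: no 80% increase.

Civil penalty: €1,369,940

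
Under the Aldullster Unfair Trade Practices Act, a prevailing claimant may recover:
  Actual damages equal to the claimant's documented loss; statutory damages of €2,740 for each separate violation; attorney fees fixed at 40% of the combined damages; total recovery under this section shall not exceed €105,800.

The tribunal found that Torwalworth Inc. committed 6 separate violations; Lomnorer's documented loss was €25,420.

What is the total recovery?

€58,604

Statutory damages: 6 × €2,740 = €16,440
Combined damages: €25,420 + €16,440 = €41,860
Attorney fees: 40% of €41,860 = €16,744
Total before cap: €41,860 + €16,744 = €58,604
Cap at €105,800: €58,604 is within the cap, no reduction.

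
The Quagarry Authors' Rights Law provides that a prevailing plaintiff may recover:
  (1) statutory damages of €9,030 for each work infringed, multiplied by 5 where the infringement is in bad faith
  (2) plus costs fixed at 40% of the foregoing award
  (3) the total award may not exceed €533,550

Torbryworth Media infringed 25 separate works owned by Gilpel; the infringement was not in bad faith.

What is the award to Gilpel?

Award: €316,050

Statutory damages: 25 × €9,030 = €225,750
Infringement not in bad faith: no ×5 enhancement.
Costs: 40% of €225,750 = €90,300
Award plus costs: €225,750 + €90,300 = €316,050
Cap at €533,550: €316,050 is within the cap, no reduction.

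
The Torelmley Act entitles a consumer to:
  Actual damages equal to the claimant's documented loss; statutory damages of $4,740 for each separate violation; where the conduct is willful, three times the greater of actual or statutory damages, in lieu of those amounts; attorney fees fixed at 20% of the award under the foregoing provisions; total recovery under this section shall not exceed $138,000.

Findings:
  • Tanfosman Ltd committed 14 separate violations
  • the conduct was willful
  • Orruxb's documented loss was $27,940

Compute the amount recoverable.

$138,000

Statutory damages: 14 × $4,740 = $66,360
Greater of actual damages ($27,940) or statutory damages ($66,360): $66,360
Trebled: 3 × $66,360 = $199,080
Attorney fees: 20% of $199,080 = $39,816
Total before cap: $199,080 + $39,816 = $238,896
Cap at $138,000: $238,896 exceeds the cap → $138,000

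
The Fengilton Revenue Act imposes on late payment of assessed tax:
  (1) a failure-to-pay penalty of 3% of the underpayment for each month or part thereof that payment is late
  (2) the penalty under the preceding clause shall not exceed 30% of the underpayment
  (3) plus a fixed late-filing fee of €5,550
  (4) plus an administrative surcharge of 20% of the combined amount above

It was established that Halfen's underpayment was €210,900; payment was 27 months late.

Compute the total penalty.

Accrued rate: 3% × 27 = 81%, capped at 30% → 30%
Failure-to-pay penalty: 30% of €210,900 = €63,270
Penalty before surcharge: €63,270 + €5,550 = €68,820
Administrative surcharge: 20% of €68,820 = €13,764
Total penalty: €68,820 + €13,764 = €82,584

Penalty: €82,584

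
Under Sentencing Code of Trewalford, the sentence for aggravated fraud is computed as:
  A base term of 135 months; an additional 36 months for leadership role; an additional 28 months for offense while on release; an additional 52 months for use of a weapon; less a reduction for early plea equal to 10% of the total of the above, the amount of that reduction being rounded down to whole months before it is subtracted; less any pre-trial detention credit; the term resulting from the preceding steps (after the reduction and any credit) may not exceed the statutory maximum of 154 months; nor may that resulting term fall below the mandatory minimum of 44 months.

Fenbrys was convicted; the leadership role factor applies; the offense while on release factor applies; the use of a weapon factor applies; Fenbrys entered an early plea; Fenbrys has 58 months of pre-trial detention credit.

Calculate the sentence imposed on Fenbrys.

154 months

Leadership role enhancement: +36 months
Offense while on release enhancement: +28 months
Use of a weapon enhancement: +52 months
Adjusted term: 135 months + 36 months + 28 months + 52 months = 251 months
Early plea reduction: 10% of 251 months = 25 months (rounded down)
After reduction: 251 − 25 = 226 months
Less pre-trial detention credit: 226 months − 58 months = 168 months
Cap at 154 months: 168 months exceeds the cap → 154 months
Minimum 44 months: 154 months meets the minimum, no increase.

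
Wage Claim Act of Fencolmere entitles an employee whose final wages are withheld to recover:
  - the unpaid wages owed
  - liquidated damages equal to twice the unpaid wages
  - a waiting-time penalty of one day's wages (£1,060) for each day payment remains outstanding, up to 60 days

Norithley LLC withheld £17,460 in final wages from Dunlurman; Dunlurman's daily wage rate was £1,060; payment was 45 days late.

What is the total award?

£100,080

Doubled: 2 × £17,460 = £34,920
Penalty days: min(45, 60) = 45
Waiting-time penalty: 45 × £1,060 = £47,700
Total award: £17,460 + £34,920 + £47,700 = £100,080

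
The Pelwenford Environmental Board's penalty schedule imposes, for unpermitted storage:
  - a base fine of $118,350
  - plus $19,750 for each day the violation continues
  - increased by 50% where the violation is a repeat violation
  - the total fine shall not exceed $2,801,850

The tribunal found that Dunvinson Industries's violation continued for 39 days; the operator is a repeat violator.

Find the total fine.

$1,332,900

Per-day component: 39 × $19,750 = $770,250
Base plus per-day: $118,350 + $770,250 = $888,600
Enhancement: 50% of $888,600 = $444,300
Enhanced fine: $888,600 + $444,300 = $1,332,900
Cap at $2,801,850: $1,332,900 is within the cap, no reduction.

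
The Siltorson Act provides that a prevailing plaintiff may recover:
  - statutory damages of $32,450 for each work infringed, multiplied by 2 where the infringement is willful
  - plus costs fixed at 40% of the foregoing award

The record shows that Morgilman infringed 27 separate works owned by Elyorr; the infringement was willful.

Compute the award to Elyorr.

Statutory damages: 27 × $32,450 = $876,150
Doubled: 2 × $876,150 = $1,752,300
Costs: 40% of $1,752,300 = $700,920
Award plus costs: $1,752,300 + $700,920 = $2,453,220

$2,453,220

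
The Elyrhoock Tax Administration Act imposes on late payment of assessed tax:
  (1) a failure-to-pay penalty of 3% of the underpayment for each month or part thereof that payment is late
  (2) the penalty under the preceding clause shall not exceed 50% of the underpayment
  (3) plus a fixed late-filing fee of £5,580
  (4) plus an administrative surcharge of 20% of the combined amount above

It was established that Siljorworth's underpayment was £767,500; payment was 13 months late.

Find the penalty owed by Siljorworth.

Accrued rate: 3% × 13 = 39%, capped at 50% → 39%
Failure-to-pay penalty: 39% of £767,500 = £299,325
Penalty before surcharge: £299,325 + £5,580 = £304,905
Administrative surcharge: 20% of £304,905 = £60,981
Total penalty: £304,905 + £60,981 = £365,886

£365,886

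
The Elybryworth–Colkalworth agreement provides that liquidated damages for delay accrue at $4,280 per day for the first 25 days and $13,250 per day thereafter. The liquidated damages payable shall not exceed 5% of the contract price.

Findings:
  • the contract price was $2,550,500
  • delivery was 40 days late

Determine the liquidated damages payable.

First 25 days: 25 × $4,280 = $107,000
Remaining days: (40 − 25) × $13,250 = $198,750
Accrued per-day damages: $107,000 + $198,750 = $305,750
Cap: 5% of $2,550,500 = $127,525
Cap at $127,525: $305,750 exceeds the cap → $127,525

$127,525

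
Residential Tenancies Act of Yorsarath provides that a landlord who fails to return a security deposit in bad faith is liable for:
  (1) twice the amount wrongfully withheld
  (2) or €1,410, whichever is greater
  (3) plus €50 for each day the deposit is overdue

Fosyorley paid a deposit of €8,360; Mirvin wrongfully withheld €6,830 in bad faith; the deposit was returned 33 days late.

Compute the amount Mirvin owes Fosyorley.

Doubled: 2 × €6,830 = €13,660
Minimum €1,410: €13,660 meets the minimum, no increase.
Late-return penalty: 33 × €50 = €1,650
Damages plus late penalty: €13,660 + €1,650 = €15,310

€15,310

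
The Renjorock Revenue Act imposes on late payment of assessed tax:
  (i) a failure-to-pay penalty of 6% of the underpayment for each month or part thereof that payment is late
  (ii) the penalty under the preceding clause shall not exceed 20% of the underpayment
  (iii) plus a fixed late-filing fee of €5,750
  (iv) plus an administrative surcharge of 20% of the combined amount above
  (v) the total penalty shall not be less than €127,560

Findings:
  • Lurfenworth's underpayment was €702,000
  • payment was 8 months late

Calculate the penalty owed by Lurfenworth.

Accrued rate: 6% × 8 = 48%, capped at 20% → 20%
Failure-to-pay penalty: 20% of €702,000 = €140,400
Penalty before surcharge: €140,400 + €5,750 = €146,150
Administrative surcharge: 20% of €146,150 = €29,230
Total penalty: €146,150 + €29,230 = €175,380
Minimum €127,560: €175,380 meets the minimum, no increase.

€175,380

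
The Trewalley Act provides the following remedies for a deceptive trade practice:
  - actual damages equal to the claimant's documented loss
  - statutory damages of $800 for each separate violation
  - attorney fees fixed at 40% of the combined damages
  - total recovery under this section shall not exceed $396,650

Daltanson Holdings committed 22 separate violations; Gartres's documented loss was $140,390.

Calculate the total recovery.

Statutory damages: 22 × $800 = $17,600
Combined damages: $140,390 + $17,600 = $157,990
Attorney fees: 40% of $157,990 = $63,196
Total before cap: $157,990 + $63,196 = $221,186
Cap at $396,650: $221,186 is within the cap, no reduction.

$221,186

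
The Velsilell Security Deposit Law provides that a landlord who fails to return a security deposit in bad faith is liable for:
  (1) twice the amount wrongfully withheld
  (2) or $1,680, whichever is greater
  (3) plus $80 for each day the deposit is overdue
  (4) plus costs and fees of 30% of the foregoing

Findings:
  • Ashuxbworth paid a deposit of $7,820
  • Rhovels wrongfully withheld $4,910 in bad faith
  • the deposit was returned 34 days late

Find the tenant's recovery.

$16,302

Doubled: 2 × $4,910 = $9,820
Minimum $1,680: $9,820 meets the minimum, no increase.
Late-return penalty: 34 × $80 = $2,720
Damages plus late penalty: $9,820 + $2,720 = $12,540
Costs and fees: 30% of $12,540 = $3,762
Total recovery: $12,540 + $3,762 = $16,302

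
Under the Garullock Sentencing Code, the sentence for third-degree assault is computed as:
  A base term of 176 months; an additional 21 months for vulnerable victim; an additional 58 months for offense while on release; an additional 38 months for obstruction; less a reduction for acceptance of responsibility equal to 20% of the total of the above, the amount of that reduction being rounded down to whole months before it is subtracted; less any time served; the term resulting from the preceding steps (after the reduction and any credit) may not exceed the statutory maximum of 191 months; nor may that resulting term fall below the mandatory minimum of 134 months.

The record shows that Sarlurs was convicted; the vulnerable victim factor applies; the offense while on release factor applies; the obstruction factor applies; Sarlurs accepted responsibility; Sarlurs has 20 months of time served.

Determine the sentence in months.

191 months

Vulnerable victim enhancement: +21 months
Offense while on release enhancement: +58 months
Obstruction enhancement: +38 months
Adjusted term: 176 months + 21 months + 58 months + 38 months = 293 months
Acceptance of responsibility reduction: 20% of 293 months = 58 months (rounded down)
After reduction: 293 − 58 = 235 months
Less time served: 235 months − 20 months = 215 months
Cap at 191 months: 215 months exceeds the cap → 191 months
Minimum 134 months: 191 months meets the minimum, no increase.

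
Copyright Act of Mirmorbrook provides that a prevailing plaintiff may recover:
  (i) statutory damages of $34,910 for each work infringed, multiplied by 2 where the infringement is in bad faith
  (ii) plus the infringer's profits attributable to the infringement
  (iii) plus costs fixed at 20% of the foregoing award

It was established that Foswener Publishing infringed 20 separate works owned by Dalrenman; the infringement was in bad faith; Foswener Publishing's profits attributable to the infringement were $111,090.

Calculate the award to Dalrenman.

$1,808,988

Statutory damages: 20 × $34,910 = $698,200
Doubled: 2 × $698,200 = $1,396,400
Combined award: $1,396,400 + $111,090 = $1,507,490
Costs: 20% of $1,507,490 = $301,498
Award plus costs: $1,507,490 + $301,498 = $1,808,988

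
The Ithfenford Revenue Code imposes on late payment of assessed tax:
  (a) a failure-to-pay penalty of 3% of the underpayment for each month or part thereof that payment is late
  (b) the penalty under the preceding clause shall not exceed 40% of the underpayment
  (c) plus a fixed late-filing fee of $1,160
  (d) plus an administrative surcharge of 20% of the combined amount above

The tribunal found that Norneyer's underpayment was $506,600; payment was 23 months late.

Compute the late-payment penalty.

Penalty: $244,560

Accrued rate: 3% × 23 = 69%, capped at 40% → 40%
Failure-to-pay penalty: 40% of $506,600 = $202,640
Penalty before surcharge: $202,640 + $1,160 = $203,800
Administrative surcharge: 20% of $203,800 = $40,760
Total penalty: $203,800 + $40,760 = $244,560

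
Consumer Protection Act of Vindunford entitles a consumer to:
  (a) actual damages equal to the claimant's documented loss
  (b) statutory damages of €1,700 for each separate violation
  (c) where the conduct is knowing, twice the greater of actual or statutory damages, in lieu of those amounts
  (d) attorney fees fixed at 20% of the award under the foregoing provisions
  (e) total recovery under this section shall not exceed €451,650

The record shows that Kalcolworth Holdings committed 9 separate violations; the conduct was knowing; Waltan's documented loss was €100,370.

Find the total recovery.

Statutory damages: 9 × €1,700 = €15,300
Greater of actual damages (€100,370) or statutory damages (€15,300): €100,370
Doubled: 2 × €100,370 = €200,740
Attorney fees: 20% of €200,740 = €40,148
Total before cap: €200,740 + €40,148 = €240,888
Cap at €451,650: €240,888 is within the cap, no reduction.

€240,888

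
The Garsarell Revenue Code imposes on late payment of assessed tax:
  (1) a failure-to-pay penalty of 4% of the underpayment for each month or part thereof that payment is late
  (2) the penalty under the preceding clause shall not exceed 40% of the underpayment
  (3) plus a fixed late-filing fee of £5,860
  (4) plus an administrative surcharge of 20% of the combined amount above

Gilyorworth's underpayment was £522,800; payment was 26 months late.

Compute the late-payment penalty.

Accrued rate: 4% × 26 = 104%, capped at 40% → 40%
Failure-to-pay penalty: 40% of £522,800 = £209,120
Penalty before surcharge: £209,120 + £5,860 = £214,980
Administrative surcharge: 20% of £214,980 = £42,996
Total penalty: £214,980 + £42,996 = £257,976

Penalty: £257,976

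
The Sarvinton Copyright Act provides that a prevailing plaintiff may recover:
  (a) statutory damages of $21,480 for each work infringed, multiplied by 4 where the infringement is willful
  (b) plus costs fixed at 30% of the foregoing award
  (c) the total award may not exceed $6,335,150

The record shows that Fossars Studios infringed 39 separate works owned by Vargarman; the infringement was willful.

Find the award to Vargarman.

$4,356,144

Statutory damages: 39 × $21,480 = $837,720
Multiplied by 4: 4 × $837,720 = $3,350,880
Costs: 30% of $3,350,880 = $1,005,264
Award plus costs: $3,350,880 + $1,005,264 = $4,356,144
Cap at $6,335,150: $4,356,144 is within the cap, no reduction.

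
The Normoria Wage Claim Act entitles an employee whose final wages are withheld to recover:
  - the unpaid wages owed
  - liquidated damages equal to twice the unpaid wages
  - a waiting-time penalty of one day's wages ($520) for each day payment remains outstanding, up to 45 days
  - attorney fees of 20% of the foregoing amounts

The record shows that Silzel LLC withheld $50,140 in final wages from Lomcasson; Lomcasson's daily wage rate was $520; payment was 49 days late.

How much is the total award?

$208,584

Doubled: 2 × $50,140 = $100,280
Penalty days: min(49, 45) = 45
Waiting-time penalty: 45 × $520 = $23,400
Subtotal: $50,140 + $100,280 + $23,400 = $173,820
Attorney fees: 20% of $173,820 = $34,764
Total award: $173,820 + $34,764 = $208,584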